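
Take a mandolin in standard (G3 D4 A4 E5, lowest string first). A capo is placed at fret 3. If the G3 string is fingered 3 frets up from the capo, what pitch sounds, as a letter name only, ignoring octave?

The capo raises the open G3 by 3 semitones to A#3; fretting 3 more gives G3 + 3 + 3 = G3 + 6 semitones, landing on C#.

C#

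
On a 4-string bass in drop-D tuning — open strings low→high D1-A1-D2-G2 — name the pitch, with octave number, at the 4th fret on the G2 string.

B2

G2 is MIDI 43. Adding 4 gives 47, which is B2.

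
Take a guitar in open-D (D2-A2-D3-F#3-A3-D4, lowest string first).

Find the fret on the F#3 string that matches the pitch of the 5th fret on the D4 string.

13

Fret 5 on D4 is MIDI 62 + 5 = 67 (G4). On the F#3 string (open MIDI 54), that pitch is 67 − 54 = fret 13.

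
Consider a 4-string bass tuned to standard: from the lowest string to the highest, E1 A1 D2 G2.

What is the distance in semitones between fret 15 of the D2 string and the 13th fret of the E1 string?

D2 at fret 15 → F3 (MIDI 53); E1 at fret 13 → F2 (MIDI 41).
53 − 41 = 12, so the two pitches are 12 semitones apart, with F3 the higher.

12 semitones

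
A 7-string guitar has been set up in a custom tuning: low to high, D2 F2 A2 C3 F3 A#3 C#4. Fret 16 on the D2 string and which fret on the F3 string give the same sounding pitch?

Fret 16 on D2 is MIDI 38 + 16 = 54 (F#3). On the F3 string (open MIDI 53), that pitch is 54 − 53 = fret 1.

1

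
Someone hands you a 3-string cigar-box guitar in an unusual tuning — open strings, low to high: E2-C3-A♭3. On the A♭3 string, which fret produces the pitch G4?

G4 is 11 semitones above the open A♭3 (Ab–A–Bb–B–…–F–Gb–G), so it sits at fret 11.

11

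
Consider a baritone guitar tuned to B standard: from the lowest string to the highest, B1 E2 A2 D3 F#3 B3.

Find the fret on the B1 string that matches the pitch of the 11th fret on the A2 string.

21

Fret 11 on A2 is MIDI 45 + 11 = 56 (G#3). On the B1 string (open MIDI 35), that pitch is 56 − 35 = fret 21.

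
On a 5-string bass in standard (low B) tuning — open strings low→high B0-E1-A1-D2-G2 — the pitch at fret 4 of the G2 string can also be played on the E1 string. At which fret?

19

Fret 4 on G2 is MIDI 43 + 4 = 47 (B2). On the E1 string (open MIDI 28), that pitch is 47 − 28 = fret 19.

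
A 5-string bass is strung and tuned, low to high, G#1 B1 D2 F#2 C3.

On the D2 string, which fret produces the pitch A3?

A3 is 19 semitones above the open D2 (D–D#–E–F–…–G–G#–A), so it sits at fret 19.

19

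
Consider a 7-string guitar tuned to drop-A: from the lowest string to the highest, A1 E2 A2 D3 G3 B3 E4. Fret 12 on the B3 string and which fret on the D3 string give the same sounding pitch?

B3 at fret 12 is B3 + 12 semitones = B4.
The open D3 string is 9 semitones below the open B3, so the same pitch on the D3 string lies at fret 12 + 9 = 21.

21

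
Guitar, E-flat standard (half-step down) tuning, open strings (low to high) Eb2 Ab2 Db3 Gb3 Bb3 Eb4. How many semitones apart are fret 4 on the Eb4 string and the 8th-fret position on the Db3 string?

10 semitones

Eb4 at fret 4 → G4 (MIDI 67); Db3 at fret 8 → A3 (MIDI 57).
67 − 57 = 10, so the two pitches are 10 semitones apart, with G4 the higher.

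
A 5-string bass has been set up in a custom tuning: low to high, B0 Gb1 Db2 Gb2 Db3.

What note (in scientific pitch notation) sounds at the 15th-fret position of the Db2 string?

E3

Db2 is MIDI 37. Adding 15 gives 52, which is E3.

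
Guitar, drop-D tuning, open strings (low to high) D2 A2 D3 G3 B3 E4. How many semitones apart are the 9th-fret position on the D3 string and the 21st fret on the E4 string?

26 semitones

D3 at fret 9 → B3 (MIDI 59); E4 at fret 21 → C#6 (MIDI 85).
59 − 85 = -26, so the two pitches are 26 semitones apart, with C#6 the higher.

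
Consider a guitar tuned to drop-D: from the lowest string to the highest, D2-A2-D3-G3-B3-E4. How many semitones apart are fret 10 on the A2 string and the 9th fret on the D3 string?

4 semitones

A2 at fret 10 → G3 (MIDI 55); D3 at fret 9 → B3 (MIDI 59).
55 − 59 = -4, so the two pitches are 4 semitones apart, with B3 the higher.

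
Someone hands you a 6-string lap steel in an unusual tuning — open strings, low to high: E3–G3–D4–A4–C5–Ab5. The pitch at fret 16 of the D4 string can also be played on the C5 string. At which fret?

6

Fret 16 on D4 is MIDI 62 + 16 = 78 (Gb5). On the C5 string (open MIDI 72), that pitch is 78 − 72 = fret 6.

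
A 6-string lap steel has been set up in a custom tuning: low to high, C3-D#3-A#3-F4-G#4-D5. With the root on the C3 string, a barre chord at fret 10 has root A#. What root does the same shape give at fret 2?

D

Moving from fret 10 to fret 2 shifts the root by -8 semitones.
A# down 8 semitones is D.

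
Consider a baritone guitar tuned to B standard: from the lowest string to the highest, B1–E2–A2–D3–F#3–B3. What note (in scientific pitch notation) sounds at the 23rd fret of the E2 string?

E2 is MIDI 40. Adding 23 gives 63, which is D#4.

D#4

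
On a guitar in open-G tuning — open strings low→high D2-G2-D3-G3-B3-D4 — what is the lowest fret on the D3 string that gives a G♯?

6

From D3, count semitones up the chromatic scale until reaching G♯: D–D#–E–F–F#–G–G# — 6 steps.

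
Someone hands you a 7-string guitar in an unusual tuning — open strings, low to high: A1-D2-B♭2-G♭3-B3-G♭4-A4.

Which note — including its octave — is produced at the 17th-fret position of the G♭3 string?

B4

The open G♭3 string plus 17 semitones: Gb–G–Ab–A–…–A–Bb–B.
The walk passes from B into C once, so the octave number goes from 3 to 4.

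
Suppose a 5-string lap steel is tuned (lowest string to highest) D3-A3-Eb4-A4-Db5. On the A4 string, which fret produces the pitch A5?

A5 is 12 semitones above the open A4 (A–Bb–B–C–…–G–Ab–A), so it sits at fret 12.

12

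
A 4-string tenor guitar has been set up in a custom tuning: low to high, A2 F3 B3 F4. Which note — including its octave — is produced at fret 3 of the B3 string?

D4

Each fret is one semitone, so B3 + 3 = D4.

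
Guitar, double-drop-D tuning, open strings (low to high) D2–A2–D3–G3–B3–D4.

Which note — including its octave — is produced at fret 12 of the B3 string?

B3 is MIDI 59. Adding 12 gives 71, which is B4.

B4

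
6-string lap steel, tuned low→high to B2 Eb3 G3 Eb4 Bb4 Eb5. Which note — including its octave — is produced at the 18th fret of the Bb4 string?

E6

The open Bb4 string plus 18 semitones: Bb–B–C–Db–…–D–Eb–E.
The walk passes from B into C 2 times, so the octave number goes from 4 to 6.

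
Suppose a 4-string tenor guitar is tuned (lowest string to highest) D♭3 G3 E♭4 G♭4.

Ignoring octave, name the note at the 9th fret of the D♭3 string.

B♭

Each fret is one semitone, so D♭3 + 9 = B♭.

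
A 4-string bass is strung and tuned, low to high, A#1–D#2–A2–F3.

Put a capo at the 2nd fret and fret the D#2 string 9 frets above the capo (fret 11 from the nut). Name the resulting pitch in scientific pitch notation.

D3

The capo raises the open D#2 by 2 semitones to F2; fretting 9 more gives D#2 + 2 + 9 = D#2 + 11 semitones = D3.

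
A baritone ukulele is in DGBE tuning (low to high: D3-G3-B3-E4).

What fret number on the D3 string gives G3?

G3 is 5 semitones above the open D3 (D–D#–E–F–F#–G), so it sits at fret 5.

5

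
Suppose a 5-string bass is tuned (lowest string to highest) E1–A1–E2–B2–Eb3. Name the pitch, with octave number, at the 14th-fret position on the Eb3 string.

Eb3 is MIDI 51. Adding 14 gives 65, which is F4.

F4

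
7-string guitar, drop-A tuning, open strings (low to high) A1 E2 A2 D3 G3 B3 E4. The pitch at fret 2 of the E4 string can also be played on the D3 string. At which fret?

16

Fret 2 on E4 is MIDI 64 + 2 = 66 (F#4). On the D3 string (open MIDI 50), that pitch is 66 − 50 = fret 16.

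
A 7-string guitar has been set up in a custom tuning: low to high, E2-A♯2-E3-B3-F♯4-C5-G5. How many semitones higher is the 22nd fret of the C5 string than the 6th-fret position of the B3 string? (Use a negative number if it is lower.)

C5 at fret 22 → A♯6 (MIDI 94); B3 at fret 6 → F4 (MIDI 65).
94 − 65 = 29, so the two pitches are 29 semitones apart.

29 semitones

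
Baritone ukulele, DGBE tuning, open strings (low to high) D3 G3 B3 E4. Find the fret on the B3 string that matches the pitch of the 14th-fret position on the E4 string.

19

Fret 14 on E4 is MIDI 64 + 14 = 78 (F#5). On the B3 string (open MIDI 59), that pitch is 78 − 59 = fret 19.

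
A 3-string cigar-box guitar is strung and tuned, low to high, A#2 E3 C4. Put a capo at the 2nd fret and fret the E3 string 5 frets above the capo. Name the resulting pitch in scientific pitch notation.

B3

The capo raises the open E3 by 2 semitones to F#3; fretting 5 more gives E3 + 2 + 5 = E3 + 7 semitones = B3.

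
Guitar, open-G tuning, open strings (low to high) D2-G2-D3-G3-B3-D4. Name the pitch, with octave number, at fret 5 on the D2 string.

Each fret is one semitone, so D2 + 5 = G2.

G2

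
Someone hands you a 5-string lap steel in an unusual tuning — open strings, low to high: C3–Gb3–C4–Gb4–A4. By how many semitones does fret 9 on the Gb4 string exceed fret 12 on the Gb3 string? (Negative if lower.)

Gb4 at fret 9 → Eb5 (MIDI 75); Gb3 at fret 12 → Gb4 (MIDI 66).
75 − 66 = 9, so the two pitches are 9 semitones apart.

9 semitones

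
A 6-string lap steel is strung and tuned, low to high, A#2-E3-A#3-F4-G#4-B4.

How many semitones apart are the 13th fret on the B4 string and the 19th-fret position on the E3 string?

B4 at fret 13 → C6 (MIDI 84); E3 at fret 19 → B4 (MIDI 71).
84 − 71 = 13, so the two pitches are 13 semitones apart, with C6 the higher.

13 semitones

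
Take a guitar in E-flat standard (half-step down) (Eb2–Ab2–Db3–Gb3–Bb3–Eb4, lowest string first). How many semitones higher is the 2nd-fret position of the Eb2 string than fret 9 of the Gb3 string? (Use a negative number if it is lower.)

Eb2 at fret 2 → F2 (MIDI 41); Gb3 at fret 9 → Eb4 (MIDI 63).
41 − 63 = -22, so the two pitches are 22 semitones apart.

-22 semitones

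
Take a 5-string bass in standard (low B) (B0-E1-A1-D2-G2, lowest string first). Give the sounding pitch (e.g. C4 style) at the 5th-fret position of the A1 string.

D2

The open A1 string plus 5 semitones: A–A#–B–C–C#–D.
The walk passes from B into C once, so the octave number goes from 1 to 2.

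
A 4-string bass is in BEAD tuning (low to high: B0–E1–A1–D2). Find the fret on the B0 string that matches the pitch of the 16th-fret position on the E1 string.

Fret 16 on E1 is MIDI 28 + 16 = 44 (G#2). On the B0 string (open MIDI 23), that pitch is 44 − 23 = fret 21.

21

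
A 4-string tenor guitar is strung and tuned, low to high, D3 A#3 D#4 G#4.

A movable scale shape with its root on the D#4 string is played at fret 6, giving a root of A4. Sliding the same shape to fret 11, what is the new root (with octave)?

D5

Moving from fret 6 to fret 11 shifts the root by 5 semitones.
A4 up 5 semitones is D5.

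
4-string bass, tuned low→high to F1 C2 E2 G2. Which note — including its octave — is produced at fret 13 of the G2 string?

Ab3

G2 is MIDI 43. Adding 13 gives 56, which is Ab3.
(Equivalently spelled G#3.)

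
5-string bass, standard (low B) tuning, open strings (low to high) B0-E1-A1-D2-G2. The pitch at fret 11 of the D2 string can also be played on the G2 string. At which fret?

6

Fret 11 on D2 is MIDI 38 + 11 = 49 (C#3). On the G2 string (open MIDI 43), that pitch is 49 − 43 = fret 6.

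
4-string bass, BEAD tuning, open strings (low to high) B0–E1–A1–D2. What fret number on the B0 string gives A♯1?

A♯1 is 11 semitones above the open B0 (B–C–C#–D–…–G#–A–A#), so it sits at fret 11.

11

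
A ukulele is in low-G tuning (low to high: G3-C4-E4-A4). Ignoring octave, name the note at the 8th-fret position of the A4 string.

F

A4 is MIDI 69. Adding 8 gives 77; 77 mod 12 = 5, i.e. F.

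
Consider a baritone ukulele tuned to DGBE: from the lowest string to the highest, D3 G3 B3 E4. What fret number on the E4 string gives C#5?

9

C#5 is 9 semitones above the open E4 (E–F–F#–G–G#–A–A#–B–C–C#), so it sits at fret 9.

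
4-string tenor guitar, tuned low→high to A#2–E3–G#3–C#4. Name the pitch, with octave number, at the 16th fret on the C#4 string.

Each fret is one semitone, so C#4 + 16 = F5.

F5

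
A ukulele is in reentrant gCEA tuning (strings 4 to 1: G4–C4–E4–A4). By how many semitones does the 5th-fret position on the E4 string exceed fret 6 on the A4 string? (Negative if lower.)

-6 semitones

E4 at fret 5 → A4 (MIDI 69); A4 at fret 6 → D#5 (MIDI 75).
69 − 75 = -6, so the two pitches are 6 semitones apart.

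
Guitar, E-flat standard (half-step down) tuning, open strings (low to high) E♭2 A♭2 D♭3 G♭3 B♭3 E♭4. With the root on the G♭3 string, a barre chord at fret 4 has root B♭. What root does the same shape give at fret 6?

C

Moving from fret 4 to fret 6 shifts the root by 2 semitones.
B♭ up 2 semitones is C.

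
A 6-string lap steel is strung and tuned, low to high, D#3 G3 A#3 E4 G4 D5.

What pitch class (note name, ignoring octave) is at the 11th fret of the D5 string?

C#

Each fret is one semitone, so D5 + 11 = C#.
(Equivalently spelled Db.)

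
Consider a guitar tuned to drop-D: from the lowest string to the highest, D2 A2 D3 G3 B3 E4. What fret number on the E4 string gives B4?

B4 is 7 semitones above the open E4 (E–F–F#–G–G#–A–A#–B), so it sits at fret 7.

7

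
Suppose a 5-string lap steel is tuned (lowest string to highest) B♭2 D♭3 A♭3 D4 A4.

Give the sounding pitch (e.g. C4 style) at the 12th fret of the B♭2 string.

B♭3

The open B♭2 string plus 12 semitones: Bb–B–C–Db–…–Ab–A–Bb.
The walk passes from B into C once, so the octave number goes from 2 to 3.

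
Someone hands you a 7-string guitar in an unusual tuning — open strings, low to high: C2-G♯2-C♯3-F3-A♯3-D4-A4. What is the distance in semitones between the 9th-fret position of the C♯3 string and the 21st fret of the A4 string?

C♯3 at fret 9 → A♯3 (MIDI 58); A4 at fret 21 → F♯6 (MIDI 90).
58 − 90 = -32, so the two pitches are 32 semitones apart, with F♯6 the higher.

32 semitones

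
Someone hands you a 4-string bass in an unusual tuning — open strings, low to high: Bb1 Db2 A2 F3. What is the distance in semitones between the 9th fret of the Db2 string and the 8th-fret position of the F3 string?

15 semitones

Db2 at fret 9 → Bb2 (MIDI 46); F3 at fret 8 → Db4 (MIDI 61).
46 − 61 = -15, so the two pitches are 15 semitones apart, with Db4 the higher.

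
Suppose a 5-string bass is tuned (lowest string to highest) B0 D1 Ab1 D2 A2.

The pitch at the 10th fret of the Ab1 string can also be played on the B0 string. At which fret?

Ab1 at fret 10 is Ab1 + 10 semitones = Gb2.
The open B0 string is 9 semitones below the open Ab1, so the same pitch on the B0 string lies at fret 10 + 9 = 19.

19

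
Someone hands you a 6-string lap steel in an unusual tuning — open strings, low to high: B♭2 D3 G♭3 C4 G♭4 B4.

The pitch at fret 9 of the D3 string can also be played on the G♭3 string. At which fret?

Fret 9 on D3 is MIDI 50 + 9 = 59 (B3). On the G♭3 string (open MIDI 54), that pitch is 59 − 54 = fret 5.

5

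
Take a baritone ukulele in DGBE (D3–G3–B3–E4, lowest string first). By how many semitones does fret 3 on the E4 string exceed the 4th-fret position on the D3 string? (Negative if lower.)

13 semitones

E4 at fret 3 → G4 (MIDI 67); D3 at fret 4 → F♯3 (MIDI 54).
67 − 54 = 13, so the two pitches are 13 semitones apart.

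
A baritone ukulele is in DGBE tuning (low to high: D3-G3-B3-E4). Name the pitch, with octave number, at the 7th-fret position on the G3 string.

D4

The open G3 string plus 7 semitones: G–G#–A–A#–B–C–C#–D.
The walk passes from B into C once, so the octave number goes from 3 to 4.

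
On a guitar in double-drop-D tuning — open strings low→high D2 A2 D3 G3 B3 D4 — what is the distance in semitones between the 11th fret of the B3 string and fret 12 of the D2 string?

B3 at fret 11 → A#4 (MIDI 70); D2 at fret 12 → D3 (MIDI 50).
70 − 50 = 20, so the two pitches are 20 semitones apart, with A#4 the higher.

20 semitones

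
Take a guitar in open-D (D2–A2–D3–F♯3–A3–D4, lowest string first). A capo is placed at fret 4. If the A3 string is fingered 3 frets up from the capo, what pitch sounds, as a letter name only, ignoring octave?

The capo raises the open A3 by 4 semitones to C♯4; fretting 3 more gives A3 + 4 + 3 = A3 + 7 semitones, landing on E.

E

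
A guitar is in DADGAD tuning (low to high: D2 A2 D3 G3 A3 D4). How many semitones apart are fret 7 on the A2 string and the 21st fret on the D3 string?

19 semitones

A2 at fret 7 → E3 (MIDI 52); D3 at fret 21 → B4 (MIDI 71).
52 − 71 = -19, so the two pitches are 19 semitones apart, with B4 the higher.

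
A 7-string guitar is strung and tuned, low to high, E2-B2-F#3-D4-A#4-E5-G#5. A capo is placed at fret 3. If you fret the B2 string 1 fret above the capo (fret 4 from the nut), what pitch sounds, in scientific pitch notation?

D#3

The capo raises the open B2 by 3 semitones to D3; fretting 1 more gives B2 + 3 + 1 = B2 + 4 semitones = D#3.
(Also written Eb.)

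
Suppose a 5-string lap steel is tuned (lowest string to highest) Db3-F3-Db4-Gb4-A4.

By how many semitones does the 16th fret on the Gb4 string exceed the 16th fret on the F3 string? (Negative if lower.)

Gb4 at fret 16 → Bb5 (MIDI 82); F3 at fret 16 → A4 (MIDI 69).
82 − 69 = 13, so the two pitches are 13 semitones apart.

13 semitones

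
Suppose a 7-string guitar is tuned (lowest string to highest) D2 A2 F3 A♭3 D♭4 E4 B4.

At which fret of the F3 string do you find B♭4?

B♭4 is 17 semitones above the open F3 (F–Gb–G–Ab–…–Ab–A–Bb), so it sits at fret 17.

17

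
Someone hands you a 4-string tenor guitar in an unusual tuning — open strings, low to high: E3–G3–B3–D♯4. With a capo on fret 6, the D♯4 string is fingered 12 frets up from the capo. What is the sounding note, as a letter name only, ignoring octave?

A

The capo raises the open D♯4 by 6 semitones to A4; fretting 12 more gives D♯4 + 6 + 12 = D♯4 + 18 semitones, landing on A.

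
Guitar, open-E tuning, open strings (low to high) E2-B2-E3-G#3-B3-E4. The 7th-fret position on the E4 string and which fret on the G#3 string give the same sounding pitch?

E4 at fret 7 is E4 + 7 semitones = B4.
The open G#3 string is 8 semitones below the open E4, so the same pitch on the G#3 string lies at fret 7 + 8 = 15.

15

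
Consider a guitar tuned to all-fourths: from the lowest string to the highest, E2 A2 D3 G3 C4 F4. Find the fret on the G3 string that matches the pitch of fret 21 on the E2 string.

6

E2 at fret 21 is E2 + 21 semitones = C♯4.
The open G3 string is 15 semitones above the open E2, so the same pitch on the G3 string lies at fret 21 − 15 = 6.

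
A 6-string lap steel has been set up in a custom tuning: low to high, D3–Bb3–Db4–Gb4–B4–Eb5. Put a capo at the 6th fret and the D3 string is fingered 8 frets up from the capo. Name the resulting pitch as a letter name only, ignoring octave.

The capo raises the open D3 by 6 semitones to Ab3; fretting 8 more gives D3 + 6 + 8 = D3 + 14 semitones, landing on E.

E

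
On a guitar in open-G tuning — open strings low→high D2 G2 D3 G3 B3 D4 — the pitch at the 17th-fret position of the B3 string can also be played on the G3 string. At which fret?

Fret 17 on B3 is MIDI 59 + 17 = 76 (E5). On the G3 string (open MIDI 55), that pitch is 76 − 55 = fret 21.

21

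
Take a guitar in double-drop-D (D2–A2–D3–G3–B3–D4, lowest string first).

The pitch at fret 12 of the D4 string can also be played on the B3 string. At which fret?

Fret 12 on D4 is MIDI 62 + 12 = 74 (D5). On the B3 string (open MIDI 59), that pitch is 74 − 59 = fret 15.

15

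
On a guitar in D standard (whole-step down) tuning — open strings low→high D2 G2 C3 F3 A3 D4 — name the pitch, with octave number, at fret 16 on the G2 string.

B3

G2 is MIDI 43. Adding 16 gives 59, which is B3.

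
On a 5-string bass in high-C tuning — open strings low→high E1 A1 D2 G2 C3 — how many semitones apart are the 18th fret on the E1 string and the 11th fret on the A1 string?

2 semitones

E1 at fret 18 → A#2 (MIDI 46); A1 at fret 11 → G#2 (MIDI 44).
46 − 44 = 2, so the two pitches are 2 semitones apart, with A#2 the higher.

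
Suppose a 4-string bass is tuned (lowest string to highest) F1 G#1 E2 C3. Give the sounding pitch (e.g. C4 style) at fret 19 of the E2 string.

Each fret is one semitone, so E2 + 19 = B3.

B3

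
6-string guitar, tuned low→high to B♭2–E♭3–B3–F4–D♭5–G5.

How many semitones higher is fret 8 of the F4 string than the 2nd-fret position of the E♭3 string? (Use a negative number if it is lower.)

20 semitones

F4 at fret 8 → D♭5 (MIDI 73); E♭3 at fret 2 → F3 (MIDI 53).
73 − 53 = 20, so the two pitches are 20 semitones apart.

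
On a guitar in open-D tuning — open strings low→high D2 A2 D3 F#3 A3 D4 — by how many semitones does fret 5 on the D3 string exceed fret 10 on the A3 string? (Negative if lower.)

-12 semitones

D3 at fret 5 → G3 (MIDI 55); A3 at fret 10 → G4 (MIDI 67).
55 − 67 = -12, so the two pitches are 12 semitones apart.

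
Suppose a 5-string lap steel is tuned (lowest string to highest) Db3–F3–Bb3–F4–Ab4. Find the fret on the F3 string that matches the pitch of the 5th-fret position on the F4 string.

17

Fret 5 on F4 is MIDI 65 + 5 = 70 (Bb4). On the F3 string (open MIDI 53), that pitch is 70 − 53 = fret 17.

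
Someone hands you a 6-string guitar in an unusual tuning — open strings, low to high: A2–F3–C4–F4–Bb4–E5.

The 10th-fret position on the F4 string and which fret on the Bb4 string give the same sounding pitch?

Fret 10 on F4 is MIDI 65 + 10 = 75 (Eb5). On the Bb4 string (open MIDI 70), that pitch is 75 − 70 = fret 5.

5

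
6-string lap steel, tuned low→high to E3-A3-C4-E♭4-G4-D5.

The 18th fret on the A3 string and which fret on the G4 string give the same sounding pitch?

8

Fret 18 on A3 is MIDI 57 + 18 = 75 (E♭5). On the G4 string (open MIDI 67), that pitch is 75 − 67 = fret 8.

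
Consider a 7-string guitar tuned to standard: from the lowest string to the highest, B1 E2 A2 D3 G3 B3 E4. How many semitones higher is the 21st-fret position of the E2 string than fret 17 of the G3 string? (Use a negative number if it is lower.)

E2 at fret 21 → C♯4 (MIDI 61); G3 at fret 17 → C5 (MIDI 72).
61 − 72 = -11, so the two pitches are 11 semitones apart.

-11 semitones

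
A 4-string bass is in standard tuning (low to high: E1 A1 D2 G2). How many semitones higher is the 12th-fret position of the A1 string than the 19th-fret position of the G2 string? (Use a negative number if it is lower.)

-17 semitones

A1 at fret 12 → A2 (MIDI 45); G2 at fret 19 → D4 (MIDI 62).
45 − 62 = -17, so the two pitches are 17 semitones apart.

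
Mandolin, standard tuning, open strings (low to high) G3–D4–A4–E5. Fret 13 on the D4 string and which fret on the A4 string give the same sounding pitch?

6

D4 at fret 13 is D4 + 13 semitones = D#5.
The open A4 string is 7 semitones above the open D4, so the same pitch on the A4 string lies at fret 13 − 7 = 6.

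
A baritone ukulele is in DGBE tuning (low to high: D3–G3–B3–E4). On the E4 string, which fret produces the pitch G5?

15

G5 is 15 semitones above the open E4 (E–F–F#–G–…–F–F#–G), so it sits at fret 15.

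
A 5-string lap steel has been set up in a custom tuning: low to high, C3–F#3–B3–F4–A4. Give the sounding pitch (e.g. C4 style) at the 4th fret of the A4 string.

C#5

The open A4 string plus 4 semitones: A–A#–B–C–C#.
The walk passes from B into C once, so the octave number goes from 4 to 5.
(Equivalently spelled Db5.)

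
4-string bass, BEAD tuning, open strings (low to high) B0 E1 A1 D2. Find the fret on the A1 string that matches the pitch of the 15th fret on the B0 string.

Fret 15 on B0 is MIDI 23 + 15 = 38 (D2). On the A1 string (open MIDI 33), that pitch is 38 − 33 = fret 5.

5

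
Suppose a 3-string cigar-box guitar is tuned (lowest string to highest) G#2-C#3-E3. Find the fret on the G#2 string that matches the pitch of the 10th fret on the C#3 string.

15

C#3 at fret 10 is C#3 + 10 semitones = B3.
The open G#2 string is 5 semitones below the open C#3, so the same pitch on the G#2 string lies at fret 10 + 5 = 15.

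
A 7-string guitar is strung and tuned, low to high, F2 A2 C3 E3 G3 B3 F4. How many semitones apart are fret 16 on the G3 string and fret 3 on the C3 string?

G3 at fret 16 → B4 (MIDI 71); C3 at fret 3 → D#3 (MIDI 51).
71 − 51 = 20, so the two pitches are 20 semitones apart, with B4 the higher.

20 semitones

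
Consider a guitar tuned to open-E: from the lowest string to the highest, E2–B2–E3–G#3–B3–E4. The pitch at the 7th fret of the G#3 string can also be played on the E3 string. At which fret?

11

Fret 7 on G#3 is MIDI 56 + 7 = 63 (D#4). On the E3 string (open MIDI 52), that pitch is 63 − 52 = fret 11.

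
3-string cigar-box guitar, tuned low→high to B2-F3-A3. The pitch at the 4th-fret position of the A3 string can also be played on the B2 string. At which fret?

14

Fret 4 on A3 is MIDI 57 + 4 = 61 (C♯4). On the B2 string (open MIDI 47), that pitch is 61 − 47 = fret 14.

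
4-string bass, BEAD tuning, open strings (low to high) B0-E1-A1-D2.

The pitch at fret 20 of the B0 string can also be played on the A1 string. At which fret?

10

Fret 20 on B0 is MIDI 23 + 20 = 43 (G2). On the A1 string (open MIDI 33), that pitch is 43 − 33 = fret 10.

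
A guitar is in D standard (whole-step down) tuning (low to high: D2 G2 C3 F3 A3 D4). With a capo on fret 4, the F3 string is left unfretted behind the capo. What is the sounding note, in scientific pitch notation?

A3

The capo raises the open F3 by 4 semitones to A3; fretting 0 more gives F3 + 4 + 0 = F3 + 4 semitones = A3.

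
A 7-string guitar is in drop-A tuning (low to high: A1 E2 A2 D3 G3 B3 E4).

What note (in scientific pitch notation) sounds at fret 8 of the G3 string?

Each fret is one semitone, so G3 + 8 = D#4.
(Equivalently spelled Eb4.)

D#4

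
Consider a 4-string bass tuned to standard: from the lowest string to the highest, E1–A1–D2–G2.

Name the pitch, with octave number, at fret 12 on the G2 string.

G2 is MIDI 43. Adding 12 gives 55, which is G3.

G3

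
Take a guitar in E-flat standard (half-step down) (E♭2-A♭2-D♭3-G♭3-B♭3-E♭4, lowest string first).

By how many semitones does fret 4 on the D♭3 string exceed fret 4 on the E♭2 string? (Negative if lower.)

10 semitones

D♭3 at fret 4 → F3 (MIDI 53); E♭2 at fret 4 → G2 (MIDI 43).
53 − 43 = 10, so the two pitches are 10 semitones apart.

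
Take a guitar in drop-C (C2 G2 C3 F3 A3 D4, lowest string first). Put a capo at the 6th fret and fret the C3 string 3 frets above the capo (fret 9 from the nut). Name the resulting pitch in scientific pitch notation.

The capo raises the open C3 by 6 semitones to F#3; fretting 3 more gives C3 + 6 + 3 = C3 + 9 semitones = A3.

A3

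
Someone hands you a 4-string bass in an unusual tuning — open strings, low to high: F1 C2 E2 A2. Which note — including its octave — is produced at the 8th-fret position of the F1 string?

C#2

F1 is MIDI 29. Adding 8 gives 37, which is C#2.
(Equivalently spelled Db2.)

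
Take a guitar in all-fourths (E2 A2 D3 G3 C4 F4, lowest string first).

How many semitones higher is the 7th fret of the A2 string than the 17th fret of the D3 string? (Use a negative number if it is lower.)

-15 semitones

A2 at fret 7 → E3 (MIDI 52); D3 at fret 17 → G4 (MIDI 67).
52 − 67 = -15, so the two pitches are 15 semitones apart.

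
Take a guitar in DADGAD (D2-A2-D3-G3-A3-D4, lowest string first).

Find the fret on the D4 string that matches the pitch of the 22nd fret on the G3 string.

15

Fret 22 on G3 is MIDI 55 + 22 = 77 (F5). On the D4 string (open MIDI 62), that pitch is 77 − 62 = fret 15.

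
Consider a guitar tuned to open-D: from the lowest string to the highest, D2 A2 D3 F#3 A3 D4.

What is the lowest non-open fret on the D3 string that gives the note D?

12

From D3, count semitones up the chromatic scale until reaching D: D–D#–E–F–…–C–C#–D — 12 steps.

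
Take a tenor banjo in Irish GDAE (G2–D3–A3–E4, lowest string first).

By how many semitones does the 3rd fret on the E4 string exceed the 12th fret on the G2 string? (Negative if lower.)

12 semitones

E4 at fret 3 → G4 (MIDI 67); G2 at fret 12 → G3 (MIDI 55).
67 − 55 = 12, so the two pitches are 12 semitones apart.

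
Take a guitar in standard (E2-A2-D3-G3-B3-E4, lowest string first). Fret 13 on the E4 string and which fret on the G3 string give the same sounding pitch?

E4 at fret 13 is E4 + 13 semitones = F5.
The open G3 string is 9 semitones below the open E4, so the same pitch on the G3 string lies at fret 13 + 9 = 22.

22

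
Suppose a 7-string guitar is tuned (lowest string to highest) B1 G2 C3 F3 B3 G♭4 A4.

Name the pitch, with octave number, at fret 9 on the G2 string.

The open G2 string plus 9 semitones: G–Ab–A–Bb–B–C–Db–D–Eb–E.
The walk passes from B into C once, so the octave number goes from 2 to 3.

E3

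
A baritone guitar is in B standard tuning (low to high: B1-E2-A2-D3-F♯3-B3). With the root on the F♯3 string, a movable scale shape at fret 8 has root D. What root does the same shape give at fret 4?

A♯

Moving from fret 8 to fret 4 shifts the root by -4 semitones.
D down 4 semitones is A♯.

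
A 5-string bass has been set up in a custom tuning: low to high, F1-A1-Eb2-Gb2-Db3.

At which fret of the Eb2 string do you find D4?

D4 is 23 semitones above the open Eb2 (Eb–E–F–Gb–…–C–Db–D), so it sits at fret 23.

23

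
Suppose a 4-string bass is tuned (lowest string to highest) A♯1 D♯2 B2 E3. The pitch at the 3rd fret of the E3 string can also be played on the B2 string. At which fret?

8

Fret 3 on E3 is MIDI 52 + 3 = 55 (G3). On the B2 string (open MIDI 47), that pitch is 55 − 47 = fret 8.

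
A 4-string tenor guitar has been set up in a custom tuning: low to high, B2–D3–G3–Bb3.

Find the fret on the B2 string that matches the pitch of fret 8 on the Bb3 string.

19

Bb3 at fret 8 is Bb3 + 8 semitones = Gb4.
The open B2 string is 11 semitones below the open Bb3, so the same pitch on the B2 string lies at fret 8 + 11 = 19.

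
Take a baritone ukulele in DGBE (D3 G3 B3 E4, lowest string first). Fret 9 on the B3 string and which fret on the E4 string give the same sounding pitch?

Fret 9 on B3 is MIDI 59 + 9 = 68 (G♯4). On the E4 string (open MIDI 64), that pitch is 68 − 64 = fret 4.

4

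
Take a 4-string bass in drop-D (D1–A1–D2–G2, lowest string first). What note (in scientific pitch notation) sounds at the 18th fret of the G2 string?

C#4

Each fret is one semitone, so G2 + 18 = C#4.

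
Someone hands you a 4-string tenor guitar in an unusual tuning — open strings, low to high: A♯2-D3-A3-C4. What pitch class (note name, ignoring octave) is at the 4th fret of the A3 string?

A3 is MIDI 57. Adding 4 gives 61; 61 mod 12 = 1, i.e. C♯.
(Equivalently spelled D♭.)

C♯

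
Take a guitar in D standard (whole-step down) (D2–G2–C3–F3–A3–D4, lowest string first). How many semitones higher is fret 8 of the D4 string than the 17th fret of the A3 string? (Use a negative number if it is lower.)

-4 semitones

D4 at fret 8 → A♯4 (MIDI 70); A3 at fret 17 → D5 (MIDI 74).
70 − 74 = -4, so the two pitches are 4 semitones apart.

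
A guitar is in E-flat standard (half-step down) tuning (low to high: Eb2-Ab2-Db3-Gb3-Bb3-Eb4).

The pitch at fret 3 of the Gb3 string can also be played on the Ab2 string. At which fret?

13

Fret 3 on Gb3 is MIDI 54 + 3 = 57 (A3). On the Ab2 string (open MIDI 44), that pitch is 57 − 44 = fret 13.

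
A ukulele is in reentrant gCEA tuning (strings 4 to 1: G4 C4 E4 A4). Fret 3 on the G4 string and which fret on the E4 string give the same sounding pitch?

6

Fret 3 on G4 is MIDI 67 + 3 = 70 (A#4). On the E4 string (open MIDI 64), that pitch is 70 − 64 = fret 6.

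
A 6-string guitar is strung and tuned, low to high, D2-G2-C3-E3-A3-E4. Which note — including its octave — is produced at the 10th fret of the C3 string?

B♭3

The open C3 string plus 10 semitones: C–Db–D–Eb–…–Ab–A–Bb.
No B→C boundary is crossed, so the octave stays at 3.
(Equivalently spelled A♯3.)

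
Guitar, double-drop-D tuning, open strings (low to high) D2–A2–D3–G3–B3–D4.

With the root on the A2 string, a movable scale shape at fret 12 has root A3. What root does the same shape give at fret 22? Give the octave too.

G4

Moving from fret 12 to fret 22 shifts the root by 10 semitones.
A3 up 10 semitones is G4.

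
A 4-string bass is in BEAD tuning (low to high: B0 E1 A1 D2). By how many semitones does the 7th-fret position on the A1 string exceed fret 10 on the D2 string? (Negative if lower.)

-8 semitones

A1 at fret 7 → E2 (MIDI 40); D2 at fret 10 → C3 (MIDI 48).
40 − 48 = -8, so the two pitches are 8 semitones apart.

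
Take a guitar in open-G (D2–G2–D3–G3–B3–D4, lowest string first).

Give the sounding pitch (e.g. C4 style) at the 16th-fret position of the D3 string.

F♯4

D3 is MIDI 50. Adding 16 gives 66, which is F♯4.
(Equivalently spelled G♭4.)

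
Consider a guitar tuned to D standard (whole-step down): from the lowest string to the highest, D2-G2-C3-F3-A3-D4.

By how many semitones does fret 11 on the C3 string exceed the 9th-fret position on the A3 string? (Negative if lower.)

-7 semitones

C3 at fret 11 → B3 (MIDI 59); A3 at fret 9 → F♯4 (MIDI 66).
59 − 66 = -7, so the two pitches are 7 semitones apart.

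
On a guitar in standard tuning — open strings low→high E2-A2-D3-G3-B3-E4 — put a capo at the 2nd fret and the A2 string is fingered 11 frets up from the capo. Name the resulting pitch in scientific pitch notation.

The capo raises the open A2 by 2 semitones to B2; fretting 11 more gives A2 + 2 + 11 = A2 + 13 semitones = A#3.
(Also written Bb.)

A#3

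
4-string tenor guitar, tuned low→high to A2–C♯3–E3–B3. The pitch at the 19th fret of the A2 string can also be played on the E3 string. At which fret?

12

Fret 19 on A2 is MIDI 45 + 19 = 64 (E4). On the E3 string (open MIDI 52), that pitch is 64 − 52 = fret 12.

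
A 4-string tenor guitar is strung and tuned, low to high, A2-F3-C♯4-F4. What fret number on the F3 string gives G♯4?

15

G♯4 is 15 semitones above the open F3 (F–F#–G–G#–…–F#–G–G#), so it sits at fret 15.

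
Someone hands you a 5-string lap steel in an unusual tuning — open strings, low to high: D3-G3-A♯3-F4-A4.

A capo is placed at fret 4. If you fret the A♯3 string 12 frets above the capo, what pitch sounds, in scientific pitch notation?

D5

The capo raises the open A♯3 by 4 semitones to D4; fretting 12 more gives A♯3 + 4 + 12 = A♯3 + 16 semitones = D5.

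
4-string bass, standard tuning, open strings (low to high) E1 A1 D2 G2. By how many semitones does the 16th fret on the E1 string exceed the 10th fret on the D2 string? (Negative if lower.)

-4 semitones

E1 at fret 16 → G#2 (MIDI 44); D2 at fret 10 → C3 (MIDI 48).
44 − 48 = -4, so the two pitches are 4 semitones apart.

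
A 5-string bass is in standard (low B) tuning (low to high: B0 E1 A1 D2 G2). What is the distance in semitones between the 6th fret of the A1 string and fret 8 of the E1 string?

A1 at fret 6 → D#2 (MIDI 39); E1 at fret 8 → C2 (MIDI 36).
39 − 36 = 3, so the two pitches are 3 semitones apart, with D#2 the higher.

3 semitones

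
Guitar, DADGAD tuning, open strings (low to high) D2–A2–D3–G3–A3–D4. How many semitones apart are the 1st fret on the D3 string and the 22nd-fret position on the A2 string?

16 semitones

D3 at fret 1 → D♯3 (MIDI 51); A2 at fret 22 → G4 (MIDI 67).
51 − 67 = -16, so the two pitches are 16 semitones apart, with G4 the higher.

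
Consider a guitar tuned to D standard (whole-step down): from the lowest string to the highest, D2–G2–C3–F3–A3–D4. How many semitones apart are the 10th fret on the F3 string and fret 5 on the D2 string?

F3 at fret 10 → D♯4 (MIDI 63); D2 at fret 5 → G2 (MIDI 43).
63 − 43 = 20, so the two pitches are 20 semitones apart, with D♯4 the higher.

20 semitones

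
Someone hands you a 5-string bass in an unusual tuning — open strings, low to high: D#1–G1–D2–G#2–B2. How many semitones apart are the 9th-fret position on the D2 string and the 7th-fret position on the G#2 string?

D2 at fret 9 → B2 (MIDI 47); G#2 at fret 7 → D#3 (MIDI 51).
47 − 51 = -4, so the two pitches are 4 semitones apart, with D#3 the higher.

4 semitones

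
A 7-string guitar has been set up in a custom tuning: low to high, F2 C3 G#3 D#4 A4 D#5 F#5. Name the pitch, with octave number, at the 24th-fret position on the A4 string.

A4 is MIDI 69. Adding 24 gives 93, which is A6.

A6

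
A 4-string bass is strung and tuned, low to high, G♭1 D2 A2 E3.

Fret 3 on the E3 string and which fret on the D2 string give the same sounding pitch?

17

Fret 3 on E3 is MIDI 52 + 3 = 55 (G3). On the D2 string (open MIDI 38), that pitch is 55 − 38 = fret 17.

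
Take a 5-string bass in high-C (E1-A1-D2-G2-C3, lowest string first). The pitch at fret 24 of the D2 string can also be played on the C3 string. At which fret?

Fret 24 on D2 is MIDI 38 + 24 = 62 (D4). On the C3 string (open MIDI 48), that pitch is 62 − 48 = fret 14.

14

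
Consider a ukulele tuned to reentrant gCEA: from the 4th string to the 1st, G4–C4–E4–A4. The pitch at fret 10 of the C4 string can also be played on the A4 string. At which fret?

C4 at fret 10 is C4 + 10 semitones = A♯4.
The open A4 string is 9 semitones above the open C4, so the same pitch on the A4 string lies at fret 10 − 9 = 1.

1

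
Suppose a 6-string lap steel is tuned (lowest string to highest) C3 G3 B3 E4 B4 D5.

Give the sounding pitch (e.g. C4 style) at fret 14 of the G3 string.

A4

The open G3 string plus 14 semitones: G–G#–A–A#–…–G–G#–A.
The walk passes from B into C once, so the octave number goes from 3 to 4.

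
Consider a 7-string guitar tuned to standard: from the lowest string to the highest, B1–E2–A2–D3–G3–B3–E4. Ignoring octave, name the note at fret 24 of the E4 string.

E

Each fret is one semitone, so E4 + 24 = E.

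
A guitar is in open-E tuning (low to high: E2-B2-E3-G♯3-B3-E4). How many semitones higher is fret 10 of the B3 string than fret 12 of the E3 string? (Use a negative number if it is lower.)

5 semitones

B3 at fret 10 → A4 (MIDI 69); E3 at fret 12 → E4 (MIDI 64).
69 − 64 = 5, so the two pitches are 5 semitones apart.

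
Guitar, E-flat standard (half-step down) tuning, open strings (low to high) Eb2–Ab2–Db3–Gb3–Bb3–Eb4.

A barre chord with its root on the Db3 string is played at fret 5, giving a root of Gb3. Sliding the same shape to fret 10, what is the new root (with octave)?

Moving from fret 5 to fret 10 shifts the root by 5 semitones.
Gb3 up 5 semitones is B3.

B3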